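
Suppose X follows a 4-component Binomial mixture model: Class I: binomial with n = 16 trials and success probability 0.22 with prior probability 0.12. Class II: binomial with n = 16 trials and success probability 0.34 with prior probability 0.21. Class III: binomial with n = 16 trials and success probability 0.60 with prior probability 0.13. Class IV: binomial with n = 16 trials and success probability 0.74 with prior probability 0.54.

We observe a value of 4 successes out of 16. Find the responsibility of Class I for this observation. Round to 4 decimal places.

0.4227

The responsibility of component k is π_k f_k(x) divided by Σ_j π_j f_j(x).
Evaluate each component's likelihood at the observed value:
  p_I = 0.216221
  p_II = 0.166155
  p_III = 0.00395728
  p_IV = 5.20809e-05
Weight by the priors:
  π_I·p_I = 0.12 × 0.216221 = 0.0259465
  π_II·p_II = 0.21 × 0.166155 = 0.0348926
  π_III·p_III = 0.13 × 0.00395728 = 0.000514446
  π_IV·p_IV = 0.54 × 5.20809e-05 = 2.81237e-05
Normaliser: 0.0259465 + 0.0348926 + 0.000514446 + 2.81237e-05 = 0.0613817
P(Class I | 4 successes out of 16) ≈ 0.4227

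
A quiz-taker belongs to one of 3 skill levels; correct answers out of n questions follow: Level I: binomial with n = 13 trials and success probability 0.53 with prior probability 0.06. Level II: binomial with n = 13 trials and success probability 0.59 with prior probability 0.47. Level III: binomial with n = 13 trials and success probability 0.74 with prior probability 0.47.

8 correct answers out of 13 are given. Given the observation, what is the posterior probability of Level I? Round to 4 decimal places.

By Bayes' theorem, P(k | x) = P(Z=k) f_k(x) / Σ_j P(Z=j) f_j(x).
Evaluate each component's likelihood at the observed value:
  p_I = 0.18377
  p_II = 0.218934
  p_III = 0.137499
Multiply by the mixture weights:
  P(Z=I)·p_I = 0.06 × 0.18377 = 0.0110262
  P(Z=II)·p_II = 0.47 × 0.218934 = 0.102899
  P(Z=III)·p_III = 0.47 × 0.137499 = 0.0646245
Sum: 0.0110262 + 0.102899 + 0.0646245 = 0.17855
P(Level I | 8 correct answers out of 13) ≈ 0.0618

0.0618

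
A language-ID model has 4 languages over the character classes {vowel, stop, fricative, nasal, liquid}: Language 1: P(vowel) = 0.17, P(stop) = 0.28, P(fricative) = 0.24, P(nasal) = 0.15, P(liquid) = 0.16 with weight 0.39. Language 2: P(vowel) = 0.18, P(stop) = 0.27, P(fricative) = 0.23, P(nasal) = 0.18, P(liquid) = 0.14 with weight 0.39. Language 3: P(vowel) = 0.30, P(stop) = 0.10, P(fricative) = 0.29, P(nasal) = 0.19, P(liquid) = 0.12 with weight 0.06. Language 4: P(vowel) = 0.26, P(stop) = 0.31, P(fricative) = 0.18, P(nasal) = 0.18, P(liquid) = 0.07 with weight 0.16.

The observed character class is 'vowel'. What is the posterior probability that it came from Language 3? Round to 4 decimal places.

Apply Bayes' rule: the posterior for each component is proportional to its prior times its likelihood at x.
Evaluate each component's likelihood at the observed value:
  f_1 = P(vowel | comp) = 0.17
  f_2 = P(vowel | comp) = 0.18
  f_3 = P(vowel | comp) = 0.30
  f_4 = P(vowel | comp) = 0.26
Prior × likelihood for each component:
  P(Z=1)·f_1 = 0.39 × 0.17 = 0.0663
  P(Z=2)·f_2 = 0.39 × 0.18 = 0.0702
  P(Z=3)·f_3 = 0.06 × 0.3 = 0.018
  P(Z=4)·f_4 = 0.16 × 0.26 = 0.0416
Denominator: 0.0663 + 0.0702 + 0.018 + 0.0416 = 0.1961
So the posterior for Language 3 is 0.018 / 0.1961 ≈ 0.0918.

0.0918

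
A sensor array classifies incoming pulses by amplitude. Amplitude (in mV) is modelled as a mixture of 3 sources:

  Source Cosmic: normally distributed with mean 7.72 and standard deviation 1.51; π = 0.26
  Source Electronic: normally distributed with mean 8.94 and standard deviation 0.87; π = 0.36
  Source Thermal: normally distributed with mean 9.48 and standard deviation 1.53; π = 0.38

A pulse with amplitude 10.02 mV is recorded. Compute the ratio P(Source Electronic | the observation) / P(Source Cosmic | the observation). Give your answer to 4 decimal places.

3.5478

The posterior odds equal the prior odds times the likelihood ratio: (π_i/π_j)·(f_i(x)/f_j(x)).
Component likelihoods at x = 10.02 mV:
  f_Cosmic = 0.0828201
  f_Electronic = 0.212208
  f_Thermal = 0.245002
Odds = (0.36/0.26) × (0.212208/0.0828201) = 1.38462 × 2.56228 ≈ 3.5478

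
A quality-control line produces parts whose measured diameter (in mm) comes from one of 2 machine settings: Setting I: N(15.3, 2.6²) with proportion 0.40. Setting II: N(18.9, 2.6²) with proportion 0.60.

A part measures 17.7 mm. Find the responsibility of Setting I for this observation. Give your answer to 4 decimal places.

By Bayes' theorem, P(k | x) = w_k f_k(x) / Σ_j w_j f_j(x).
Evaluate each component's likelihood at the observed value:
  p_I = (1/(2.6·√(2π)))·exp(−(17.7−15.3)²/(2·2.6²)) = 0.153439·exp(-0.42604) = 0.10021
  p_II = (1/(2.6·√(2π)))·exp(−(17.7−18.9)²/(2·2.6²)) = 0.153439·exp(-0.10651) = 0.137937
Multiply by the mixture weights:
  w_I·p_I = 0.40 × 0.10021 = 0.0400841
  w_II·p_II = 0.60 × 0.137937 = 0.0827621
Normaliser: 0.0400841 + 0.0827621 = 0.122846
So the posterior for Setting I is 0.0400841 / 0.122846 ≈ 0.3263.

0.3263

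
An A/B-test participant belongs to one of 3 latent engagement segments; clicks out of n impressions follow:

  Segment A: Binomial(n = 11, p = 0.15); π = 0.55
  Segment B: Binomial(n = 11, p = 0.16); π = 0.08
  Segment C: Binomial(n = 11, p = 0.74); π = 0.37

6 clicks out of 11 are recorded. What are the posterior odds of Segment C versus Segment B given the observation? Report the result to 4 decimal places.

The posterior odds equal the prior odds times the likelihood ratio: (π_i/π_j)·(f_i(x)/f_j(x)).
Binomial probabilities:
  p_A = 0.00233499
  p_B = 0.00324159
  p_C = 0.0901362
0.0333504 / 0.000259327 ≈ 128.6034

128.6034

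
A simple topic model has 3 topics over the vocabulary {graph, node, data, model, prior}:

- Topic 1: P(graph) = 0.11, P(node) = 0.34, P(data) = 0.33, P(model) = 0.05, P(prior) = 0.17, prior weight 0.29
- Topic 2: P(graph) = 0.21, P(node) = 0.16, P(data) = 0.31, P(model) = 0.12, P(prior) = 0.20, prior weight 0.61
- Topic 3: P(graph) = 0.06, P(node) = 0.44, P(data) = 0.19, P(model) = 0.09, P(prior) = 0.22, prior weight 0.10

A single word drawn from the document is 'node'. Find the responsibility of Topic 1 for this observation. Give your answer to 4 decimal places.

Posterior ∝ prior × likelihood, so P(k | x) ∝ P(Z=k) f_k(x); normalise over all components.
Categorical probabilities:
  f_1 = 0.34
  f_2 = 0.16
  f_3 = 0.44
Multiply by the mixture weights:
  P(Z=1)·f_1 = 0.29 × 0.34 = 0.0986
  P(Z=2)·f_2 = 0.61 × 0.16 = 0.0976
  P(Z=3)·f_3 = 0.10 × 0.44 = 0.044
Normaliser: 0.0986 + 0.0976 + 0.044 = 0.2402
P(Topic 1 | data) ≈ 0.4105

0.4105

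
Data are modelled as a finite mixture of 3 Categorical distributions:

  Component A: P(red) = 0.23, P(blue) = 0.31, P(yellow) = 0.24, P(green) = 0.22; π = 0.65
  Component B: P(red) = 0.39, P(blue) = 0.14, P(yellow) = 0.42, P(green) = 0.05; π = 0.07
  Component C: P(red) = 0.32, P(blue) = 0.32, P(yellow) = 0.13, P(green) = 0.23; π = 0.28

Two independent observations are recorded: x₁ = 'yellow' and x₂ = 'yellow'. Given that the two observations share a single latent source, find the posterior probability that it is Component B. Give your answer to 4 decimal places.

0.2265

By Bayes' theorem, P(k | x) = π_k f_k(x) / Σ_j π_j f_j(x).
Since both observations come from the same component, the likelihood for component k is f_k(x₁)·f_k(x₂).
  L_A = [P(yellow | comp) = 0.24] × [0.24] = 0.0576
  L_B = [P(yellow | comp) = 0.42] × [0.42] = 0.1764
  L_C = [P(yellow | comp) = 0.13] × [0.13] = 0.0169
Weight by the priors:
  π_A·L_A = 0.65 × 0.0576 = 0.03744
  π_B·L_B = 0.07 × 0.1764 = 0.012348
  π_C·L_C = 0.28 × 0.0169 = 0.004732
Normaliser: 0.03744 + 0.012348 + 0.004732 = 0.05452
Responsibility of Component B: 0.012348 / 0.05452 ≈ 0.2265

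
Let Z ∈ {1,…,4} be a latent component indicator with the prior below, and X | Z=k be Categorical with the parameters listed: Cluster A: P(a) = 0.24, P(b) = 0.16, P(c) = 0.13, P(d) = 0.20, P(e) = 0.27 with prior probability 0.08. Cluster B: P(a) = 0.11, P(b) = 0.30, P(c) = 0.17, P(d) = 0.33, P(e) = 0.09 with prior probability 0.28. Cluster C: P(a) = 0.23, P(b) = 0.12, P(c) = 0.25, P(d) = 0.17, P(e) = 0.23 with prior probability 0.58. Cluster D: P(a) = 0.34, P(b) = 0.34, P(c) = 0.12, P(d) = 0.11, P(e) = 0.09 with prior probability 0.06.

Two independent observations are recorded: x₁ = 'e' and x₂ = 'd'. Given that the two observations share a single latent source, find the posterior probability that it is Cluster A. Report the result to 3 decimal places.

0.120

Posterior ∝ prior × likelihood, so P(k | x) ∝ P(Z=k) f_k(x); normalise over all components.
Since both observations come from the same component, the likelihood for component k is f_k(x₁)·f_k(x₂).
  p_A = [P(e | comp) = 0.27] × [0.2] = 0.054
  p_B = [P(e | comp) = 0.09] × [0.33] = 0.0297
  p_C = [P(e | comp) = 0.23] × [0.17] = 0.0391
  p_D = [P(e | comp) = 0.09] × [0.11] = 0.0099
Prior × likelihood for each component:
  P(Z=A)·p_A = 0.08 × 0.054 = 0.00432
  P(Z=B)·p_B = 0.28 × 0.0297 = 0.008316
  P(Z=C)·p_C = 0.58 × 0.0391 = 0.022678
  P(Z=D)·p_D = 0.06 × 0.0099 = 0.000594
Denominator: 0.00432 + 0.008316 + 0.022678 + 0.000594 = 0.035908
P(Cluster A | data) = 0.00432 / 0.035908 ≈ 0.120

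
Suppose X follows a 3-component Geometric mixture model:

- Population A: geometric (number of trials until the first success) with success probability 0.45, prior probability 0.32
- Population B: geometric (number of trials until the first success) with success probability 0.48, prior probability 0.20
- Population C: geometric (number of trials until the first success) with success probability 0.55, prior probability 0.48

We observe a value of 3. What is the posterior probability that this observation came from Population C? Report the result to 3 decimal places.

P(component k | x) = π_k·f_k(x) / marginal(x), where marginal(x) = Σ_j π_j·f_j(x).
Geometric probabilities:
  p_A = 0.136125
  p_B = 0.129792
  p_C = 0.111375
Weight by the priors:
  π_A·p_A = 0.32 × 0.136125 = 0.04356
  π_B·p_B = 0.20 × 0.129792 = 0.0259584
  π_C·p_C = 0.48 × 0.111375 = 0.05346
Marginal: 0.04356 + 0.0259584 + 0.05346 = 0.122978
Responsibility of Population C: 0.05346 / 0.122978 ≈ 0.435

0.435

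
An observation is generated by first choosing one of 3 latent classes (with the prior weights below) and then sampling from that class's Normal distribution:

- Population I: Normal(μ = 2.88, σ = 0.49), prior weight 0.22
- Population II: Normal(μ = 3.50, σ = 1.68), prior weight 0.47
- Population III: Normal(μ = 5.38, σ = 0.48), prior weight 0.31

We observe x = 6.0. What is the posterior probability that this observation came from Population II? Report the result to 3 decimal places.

The responsibility of component k is π_k f_k(x) divided by Σ_j π_j f_j(x).
Normal densities:
  f_I = 1.27906e-09
  f_II = 0.0784773
  f_III = 0.360894
Weight by the priors:
  π_I·f_I = 0.22 × 1.27906e-09 = 2.81393e-10
  π_II·f_II = 0.47 × 0.0784773 = 0.0368843
  π_III·f_III = 0.31 × 0.360894 = 0.111877
Denominator: 2.81393e-10 + 0.0368843 + 0.111877 = 0.148761
P(Population II | x) = 0.0368843 / 0.148761 ≈ 0.248

0.248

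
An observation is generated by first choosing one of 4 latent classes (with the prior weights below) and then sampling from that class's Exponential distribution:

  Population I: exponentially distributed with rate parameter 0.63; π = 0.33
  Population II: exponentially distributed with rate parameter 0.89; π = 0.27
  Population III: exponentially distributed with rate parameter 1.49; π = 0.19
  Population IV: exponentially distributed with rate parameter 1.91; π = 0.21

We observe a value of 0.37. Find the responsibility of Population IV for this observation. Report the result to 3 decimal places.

Posterior ∝ prior × likelihood, so P(k | x) ∝ P(Z=k) f_k(x); normalise over all components.
Exponential densities:
  f_I = 0.63·e^(−0.63·0.37) = 0.63·e^(−0.2331) = 0.499007
  f_II = 0.89·e^(−0.89·0.37) = 0.89·e^(−0.3293) = 0.64029
  f_III = 1.49·e^(−1.49·0.37) = 1.49·e^(−0.5513) = 0.858538
  f_IV = 1.91·e^(−1.91·0.37) = 1.91·e^(−0.7067) = 0.942144
Weight by the priors:
  P(Z=I)·f_I = 0.33 × 0.499007 = 0.164672
  P(Z=II)·f_II = 0.27 × 0.64029 = 0.172878
  P(Z=III)·f_III = 0.19 × 0.858538 = 0.163122
  P(Z=IV)·f_IV = 0.21 × 0.942144 = 0.19785
Evidence: 0.164672 + 0.172878 + 0.163122 + 0.19785 = 0.698523
Responsibility of Population IV: 0.19785 / 0.698523 ≈ 0.283

0.283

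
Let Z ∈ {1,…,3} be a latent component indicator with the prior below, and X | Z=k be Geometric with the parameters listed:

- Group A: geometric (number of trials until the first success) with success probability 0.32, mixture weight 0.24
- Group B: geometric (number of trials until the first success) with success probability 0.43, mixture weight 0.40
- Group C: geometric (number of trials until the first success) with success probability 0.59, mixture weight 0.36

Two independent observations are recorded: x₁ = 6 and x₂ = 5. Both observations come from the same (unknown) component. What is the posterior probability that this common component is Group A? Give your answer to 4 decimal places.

Apply Bayes' rule: the posterior for each component is proportional to its prior times its likelihood at x.
Since both observations come from the same component, the likelihood for component k is f_k(x₁)·f_k(x₂).
  L_A = [0.32·(1−0.32)^5 = 0.32·0.145393 = 0.0465259] × [0.0684204] = 0.00318332
  L_B = [0.43·(1−0.43)^5 = 0.43·0.0601692 = 0.0258728] × [0.0453908] = 0.00117439
  L_C = [0.59·(1−0.59)^5 = 0.59·0.0115856 = 0.00683552] × [0.016672] = 0.000113962
Multiply by the mixture weights:
  π_A·L_A = 0.24 × 0.00318332 = 0.000763997
  π_B·L_B = 0.40 × 0.00117439 = 0.000469754
  π_C·L_C = 0.36 × 0.000113962 = 4.10262e-05
Marginal: 0.000763997 + 0.000469754 + 4.10262e-05 = 0.00127478
So the posterior for Group A is 0.000763997 / 0.00127478 ≈ 0.5993.

0.5993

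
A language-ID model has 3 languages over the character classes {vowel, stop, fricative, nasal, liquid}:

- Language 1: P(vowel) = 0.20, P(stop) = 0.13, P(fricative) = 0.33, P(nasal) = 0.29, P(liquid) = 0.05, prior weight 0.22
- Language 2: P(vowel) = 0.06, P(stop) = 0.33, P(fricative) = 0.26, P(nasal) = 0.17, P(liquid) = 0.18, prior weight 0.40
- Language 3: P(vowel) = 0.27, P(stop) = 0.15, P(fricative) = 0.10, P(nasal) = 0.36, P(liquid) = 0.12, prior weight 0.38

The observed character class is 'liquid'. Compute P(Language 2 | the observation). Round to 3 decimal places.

The responsibility of component k is w_k f_k(x) divided by Σ_j w_j f_j(x).
Component likelihoods at x = 'liquid':
  f_1 = P(liquid | comp) = 0.05
  f_2 = P(liquid | comp) = 0.18
  f_3 = P(liquid | comp) = 0.12
Weight by the priors:
  w_1·f_1 = 0.22 × 0.05 = 0.011
  w_2·f_2 = 0.40 × 0.18 = 0.072
  w_3·f_3 = 0.38 × 0.12 = 0.0456
Denominator: 0.011 + 0.072 + 0.0456 = 0.1286
P(Language 2 | x) ≈ 0.560

0.560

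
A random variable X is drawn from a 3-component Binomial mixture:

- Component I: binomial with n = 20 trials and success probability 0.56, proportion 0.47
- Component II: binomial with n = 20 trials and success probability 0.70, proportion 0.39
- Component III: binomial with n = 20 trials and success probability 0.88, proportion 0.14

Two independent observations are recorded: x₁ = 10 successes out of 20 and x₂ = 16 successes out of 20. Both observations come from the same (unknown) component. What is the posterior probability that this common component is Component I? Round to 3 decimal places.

0.437

Posterior ∝ prior × likelihood, so P(k | x) ∝ w_k f_k(x); normalise over all components.
Since both observations come from the same component, the likelihood for component k is f_k(x₁)·f_k(x₂).
  f_I = [C(20,10)·0.56^10·0.44^10 = 184756·0.00303305·0.000271974 = 0.152407] × [0.0169869] = 0.00258892
  f_II = [C(20,10)·0.70^10·0.30^10 = 184756·0.0282475·5.9049e-06 = 0.0308171] × [0.130421] = 0.00401919
  f_III = [C(20,10)·0.88^10·0.12^10 = 184756·0.278501·6.19174e-10 = 3.18594e-05] × [0.12994] = 4.1398e-06
Weight by the priors:
  w_I·f_I = 0.47 × 0.00258892 = 0.00121679
  w_II·f_II = 0.39 × 0.00401919 = 0.00156749
  w_III·f_III = 0.14 × 4.1398e-06 = 5.79572e-07
Sum: 0.00121679 + 0.00156749 + 5.79572e-07 = 0.00278486
So the posterior for Component I is 0.00121679 / 0.00278486 ≈ 0.437.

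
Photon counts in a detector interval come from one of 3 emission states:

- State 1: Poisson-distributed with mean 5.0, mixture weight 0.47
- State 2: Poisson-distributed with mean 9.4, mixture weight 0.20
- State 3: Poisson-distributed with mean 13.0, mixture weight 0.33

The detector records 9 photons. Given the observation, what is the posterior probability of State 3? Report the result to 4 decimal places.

0.3355

Apply Bayes' rule: the posterior for each component is proportional to its prior times its likelihood at x.
Evaluate each component's likelihood at the observed value:
  L_1 = 0.0362656
  L_2 = 0.130623
  L_3 = 0.066054
Prior × likelihood for each component:
  P(Z=1)·L_1 = 0.47 × 0.0362656 = 0.0170448
  P(Z=2)·L_2 = 0.20 × 0.130623 = 0.0261246
  P(Z=3)·L_3 = 0.33 × 0.066054 = 0.0217978
Marginal: 0.0170448 + 0.0261246 + 0.0217978 = 0.0649672
P(State 3 | data) ≈ 0.3355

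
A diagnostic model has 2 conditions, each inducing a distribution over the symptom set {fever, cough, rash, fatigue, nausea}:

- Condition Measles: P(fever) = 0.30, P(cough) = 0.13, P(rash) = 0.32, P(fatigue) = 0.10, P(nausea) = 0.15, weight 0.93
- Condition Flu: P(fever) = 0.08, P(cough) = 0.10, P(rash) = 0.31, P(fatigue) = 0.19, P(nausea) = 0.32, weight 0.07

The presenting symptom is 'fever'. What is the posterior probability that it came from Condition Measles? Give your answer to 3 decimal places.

Posterior ∝ prior × likelihood, so P(k | x) ∝ π_k f_k(x); normalise over all components.
Evaluate each component's likelihood at the observed value:
  L_Measles = 0.3
  L_Flu = 0.08
Weight by the priors:
  π_Measles·L_Measles = 0.93 × 0.3 = 0.279
  π_Flu·L_Flu = 0.07 × 0.08 = 0.0056
Marginal: 0.279 + 0.0056 = 0.2846
So the posterior for Condition Measles is 0.279 / 0.2846 ≈ 0.980.

0.980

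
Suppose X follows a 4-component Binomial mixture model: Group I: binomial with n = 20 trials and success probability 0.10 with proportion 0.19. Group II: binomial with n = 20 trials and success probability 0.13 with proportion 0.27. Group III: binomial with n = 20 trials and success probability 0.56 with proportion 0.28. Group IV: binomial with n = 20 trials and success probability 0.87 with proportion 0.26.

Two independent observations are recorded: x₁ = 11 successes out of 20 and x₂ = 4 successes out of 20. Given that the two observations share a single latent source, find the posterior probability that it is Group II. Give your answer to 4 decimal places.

Posterior ∝ prior × likelihood, so P(k | x) ∝ π_k f_k(x); normalise over all components.
Since both observations come from the same component, the likelihood for component k is f_k(x₁)·f_k(x₂).
  L_I = [6.50711e-07] × [0.0897788] = 5.84201e-08
  L_II = [8.5952e-06] × [0.149065] = 1.28124e-06
  L_III = [0.176339] × [0.000940348] = 0.00016582
  L_IV = [0.000384953] × [1.84699e-11] = 7.11004e-15
Unnormalised posteriors:
  π_I·L_I = 0.19 × 5.84201e-08 = 1.10998e-08
  π_II·L_II = 0.27 × 1.28124e-06 = 3.45935e-07
  π_III·L_III = 0.28 × 0.00016582 = 4.64296e-05
  π_IV·L_IV = 0.26 × 7.11004e-15 = 1.84861e-15
Sum: 1.10998e-08 + 3.45935e-07 + 4.64296e-05 + 1.84861e-15 = 4.67866e-05
Responsibility of Group II: 3.45935e-07 / 4.67866e-05 ≈ 0.0074

0.0074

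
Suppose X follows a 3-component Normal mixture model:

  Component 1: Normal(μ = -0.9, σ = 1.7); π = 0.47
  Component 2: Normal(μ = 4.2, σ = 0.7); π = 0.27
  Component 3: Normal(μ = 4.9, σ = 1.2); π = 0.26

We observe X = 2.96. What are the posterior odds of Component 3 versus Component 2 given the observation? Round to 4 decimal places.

Since P(k|x) ∝ P(Z=k) f_k(x), the posterior odds are P(Z=i) f_i(x) / (P(Z=j) f_j(x)).
Component likelihoods at x = 2.96:
  L_1 = (1/(1.7·√(2π)))·exp(−(2.96−-0.9)²/(2·1.7²)) = 0.234672·exp(-2.57779) = 0.0178215
  L_2 = (1/(0.7·√(2π)))·exp(−(2.96−4.2)²/(2·0.7²)) = 0.569918·exp(-1.56898) = 0.11869
  L_3 = (1/(1.2·√(2π)))·exp(−(2.96−4.9)²/(2·1.2²)) = 0.332452·exp(-1.30681) = 0.0899892
0.0233972 / 0.0320462 ≈ 0.7301

0.7301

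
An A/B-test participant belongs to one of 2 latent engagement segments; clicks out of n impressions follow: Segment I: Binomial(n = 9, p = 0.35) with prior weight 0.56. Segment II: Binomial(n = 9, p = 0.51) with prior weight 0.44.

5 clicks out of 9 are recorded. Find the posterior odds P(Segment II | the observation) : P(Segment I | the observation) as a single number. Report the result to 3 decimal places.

Only the two components matter; the odds are (π_i f_i(x)) / (π_j f_j(x)).
Evaluate each component's likelihood at the observed value:
  p_I = C(9,5)·0.35^5·0.65^4 = 126·0.00525219·0.178506 = 0.118131
  p_II = C(9,5)·0.51^5·0.49^4 = 126·0.0345025·0.057648 = 0.250614
Odds = (0.44/0.56) × (0.250614/0.118131) = 0.785714 × 2.12149 ≈ 1.667

1.667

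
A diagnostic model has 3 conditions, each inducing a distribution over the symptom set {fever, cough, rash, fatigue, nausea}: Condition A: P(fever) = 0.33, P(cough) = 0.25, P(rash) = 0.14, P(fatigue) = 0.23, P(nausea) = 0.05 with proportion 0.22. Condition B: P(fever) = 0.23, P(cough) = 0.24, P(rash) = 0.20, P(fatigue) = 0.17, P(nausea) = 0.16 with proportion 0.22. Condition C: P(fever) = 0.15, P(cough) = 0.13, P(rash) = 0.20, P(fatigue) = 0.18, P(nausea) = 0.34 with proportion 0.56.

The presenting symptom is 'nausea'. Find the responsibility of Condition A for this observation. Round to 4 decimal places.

0.0465

The responsibility of component k is π_k f_k(x) divided by Σ_j π_j f_j(x).
Evaluate each component's likelihood at the observed value:
  L_A = 0.05
  L_B = 0.16
  L_C = 0.34
Unnormalised posteriors:
  π_A·L_A = 0.22 × 0.05 = 0.011
  π_B·L_B = 0.22 × 0.16 = 0.0352
  π_C·L_C = 0.56 × 0.34 = 0.1904
Sum: 0.011 + 0.0352 + 0.1904 = 0.2366
P(Condition A | x) = 0.011 / 0.2366 ≈ 0.0465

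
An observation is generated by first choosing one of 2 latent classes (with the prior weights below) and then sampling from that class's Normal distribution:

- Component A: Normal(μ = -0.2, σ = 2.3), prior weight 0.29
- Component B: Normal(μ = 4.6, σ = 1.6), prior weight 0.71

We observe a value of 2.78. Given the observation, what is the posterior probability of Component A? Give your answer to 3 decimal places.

0.190

Posterior ∝ prior × likelihood, so P(k | x) ∝ π_k f_k(x); normalise over all components.
Evaluate each component's likelihood at the observed value:
  f_A = 0.0749297
  f_B = 0.130564
Unnormalised posteriors:
  π_A·f_A = 0.29 × 0.0749297 = 0.0217296
  π_B·f_B = 0.71 × 0.130564 = 0.0927001
Evidence: 0.0217296 + 0.0927001 = 0.11443
P(Component A | x) = 0.0217296 / 0.11443 ≈ 0.190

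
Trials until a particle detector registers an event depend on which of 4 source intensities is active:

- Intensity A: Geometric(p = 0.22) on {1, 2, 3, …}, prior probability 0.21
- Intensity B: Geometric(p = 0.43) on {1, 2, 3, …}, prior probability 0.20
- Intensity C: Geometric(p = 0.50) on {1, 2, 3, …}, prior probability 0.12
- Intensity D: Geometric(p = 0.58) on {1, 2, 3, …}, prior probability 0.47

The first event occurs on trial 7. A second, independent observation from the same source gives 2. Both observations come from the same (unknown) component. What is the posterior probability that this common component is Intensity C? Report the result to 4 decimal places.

P(component k | x) = w_k·f_k(x) / marginal(x), where marginal(x) = Σ_j w_j·f_j(x).
Since both observations come from the same component, the likelihood for component k is f_k(x₁)·f_k(x₂).
  p_A = [0.22·(1−0.22)^6 = 0.22·0.2252 = 0.0495439] × [0.1716] = 0.00850174
  p_B = [0.43·(1−0.43)^6 = 0.43·0.0342964 = 0.0147475] × [0.2451] = 0.00361461
  p_C = [0.50·(1−0.50)^6 = 0.50·0.015625 = 0.0078125] × [0.25] = 0.00195312
  p_D = [0.58·(1−0.58)^6 = 0.58·0.00548903 = 0.00318364] × [0.2436] = 0.000775534
Multiply by the mixture weights:
  w_A·p_A = 0.21 × 0.00850174 = 0.00178536
  w_B·p_B = 0.20 × 0.00361461 = 0.000722921
  w_C·p_C = 0.12 × 0.00195312 = 0.000234375
  w_D·p_D = 0.47 × 0.000775534 = 0.000364501
Marginal: 0.00178536 + 0.000722921 + 0.000234375 + 0.000364501 = 0.00310716
P(Intensity C | x₁,x₂) = 0.000234375 / 0.00310716 ≈ 0.0754

0.0754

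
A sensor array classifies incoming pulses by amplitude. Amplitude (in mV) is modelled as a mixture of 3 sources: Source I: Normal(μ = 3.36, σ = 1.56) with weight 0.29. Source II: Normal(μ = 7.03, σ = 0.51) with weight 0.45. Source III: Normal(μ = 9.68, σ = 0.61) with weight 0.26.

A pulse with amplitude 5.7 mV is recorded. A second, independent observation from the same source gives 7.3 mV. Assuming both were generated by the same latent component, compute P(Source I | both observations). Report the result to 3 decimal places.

P(component k | x) = π_k·f_k(x) / marginal(x), where marginal(x) = Σ_j π_j·f_j(x).
Since both observations come from the same component, the likelihood for component k is f_k(x₁)·f_k(x₂).
  f_I = [(1/(1.56·√(2π)))·exp(−(5.7−3.36)²/(2·1.56²)) = 0.255732·exp(-1.12500) = 0.0830241] × [0.010535] = 0.000874656
  f_II = [(1/(0.51·√(2π)))·exp(−(5.7−7.03)²/(2·0.51²)) = 0.782240·exp(-3.40042) = 0.0260949] × [0.679952] = 0.0177433
  f_III = [(1/(0.61·√(2π)))·exp(−(5.7−9.68)²/(2·0.61²)) = 0.654004·exp(-21.28514) = 3.72874e-10] × [0.000323589] = 1.20658e-13
Weight by the priors:
  π_I·f_I = 0.29 × 0.000874656 = 0.00025365
  π_II·f_II = 0.45 × 0.0177433 = 0.00798447
  π_III·f_III = 0.26 × 1.20658e-13 = 3.1371e-14
Normaliser: 0.00025365 + 0.00798447 + 3.1371e-14 = 0.00823812
P(Source I | x) ≈ 0.031

0.031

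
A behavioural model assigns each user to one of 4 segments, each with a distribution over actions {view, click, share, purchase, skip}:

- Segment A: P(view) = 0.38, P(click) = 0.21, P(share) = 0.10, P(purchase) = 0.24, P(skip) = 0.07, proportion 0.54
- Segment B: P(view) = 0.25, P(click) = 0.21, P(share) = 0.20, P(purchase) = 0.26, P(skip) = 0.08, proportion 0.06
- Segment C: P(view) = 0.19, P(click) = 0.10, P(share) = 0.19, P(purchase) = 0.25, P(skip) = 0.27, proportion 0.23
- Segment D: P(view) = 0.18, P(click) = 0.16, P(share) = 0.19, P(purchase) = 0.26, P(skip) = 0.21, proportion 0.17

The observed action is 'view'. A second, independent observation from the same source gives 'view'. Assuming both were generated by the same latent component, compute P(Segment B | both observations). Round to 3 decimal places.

0.039

Apply Bayes' rule: the posterior for each component is proportional to its prior times its likelihood at x.
Since both observations come from the same component, the likelihood for component k is f_k(x₁)·f_k(x₂).
  L_A = [P(view | comp) = 0.38] × [0.38] = 0.1444
  L_B = [P(view | comp) = 0.25] × [0.25] = 0.0625
  L_C = [P(view | comp) = 0.19] × [0.19] = 0.0361
  L_D = [P(view | comp) = 0.18] × [0.18] = 0.0324
Prior × likelihood for each component:
  π_A·L_A = 0.54 × 0.1444 = 0.077976
  π_B·L_B = 0.06 × 0.0625 = 0.00375
  π_C·L_C = 0.23 × 0.0361 = 0.008303
  π_D·L_D = 0.17 × 0.0324 = 0.005508
Evidence: 0.077976 + 0.00375 + 0.008303 + 0.005508 = 0.095537
P(Segment B | x) ≈ 0.039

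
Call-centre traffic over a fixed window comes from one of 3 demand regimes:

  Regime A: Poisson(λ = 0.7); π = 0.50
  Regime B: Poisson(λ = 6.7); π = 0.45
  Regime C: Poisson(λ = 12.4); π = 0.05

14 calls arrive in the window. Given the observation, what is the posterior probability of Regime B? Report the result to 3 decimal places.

0.327

By Bayes' theorem, P(k | x) = w_k f_k(x) / Σ_j w_j f_j(x).
Component likelihoods at x = 14 calls:
  L_A = 3.8633e-14
  L_B = 0.0051864
  L_C = 0.0959939
Unnormalised posteriors:
  w_A·L_A = 0.50 × 3.8633e-14 = 1.93165e-14
  w_B·L_B = 0.45 × 0.0051864 = 0.00233388
  w_C·L_C = 0.05 × 0.0959939 = 0.0047997
Sum: 1.93165e-14 + 0.00233388 + 0.0047997 = 0.00713357
Responsibility of Regime B: 0.00233388 / 0.00713357 ≈ 0.327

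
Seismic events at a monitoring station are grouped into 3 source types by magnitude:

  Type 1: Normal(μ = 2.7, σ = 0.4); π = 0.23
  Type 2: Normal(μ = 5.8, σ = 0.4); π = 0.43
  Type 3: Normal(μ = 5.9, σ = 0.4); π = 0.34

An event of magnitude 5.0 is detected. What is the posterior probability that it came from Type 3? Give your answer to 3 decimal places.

0.317

By Bayes' theorem, P(k | x) = π_k f_k(x) / Σ_j π_j f_j(x).
Component likelihoods at x = 5.0:
  L_1 = (1/(0.4·√(2π)))·exp(−(5.0−2.7)²/(2·0.4²)) = 0.997356·exp(-16.53125) = 6.59811e-08
  L_2 = (1/(0.4·√(2π)))·exp(−(5.0−5.8)²/(2·0.4²)) = 0.997356·exp(-2.00000) = 0.134977
  L_3 = (1/(0.4·√(2π)))·exp(−(5.0−5.9)²/(2·0.4²)) = 0.997356·exp(-2.53125) = 0.0793491
Prior × likelihood for each component:
  π_1·L_1 = 0.23 × 6.59811e-08 = 1.51756e-08
  π_2·L_2 = 0.43 × 0.134977 = 0.0580403
  π_3·L_3 = 0.34 × 0.0793491 = 0.0269787
Normaliser: 1.51756e-08 + 0.0580403 + 0.0269787 = 0.085019
P(Type 3 | x) ≈ 0.317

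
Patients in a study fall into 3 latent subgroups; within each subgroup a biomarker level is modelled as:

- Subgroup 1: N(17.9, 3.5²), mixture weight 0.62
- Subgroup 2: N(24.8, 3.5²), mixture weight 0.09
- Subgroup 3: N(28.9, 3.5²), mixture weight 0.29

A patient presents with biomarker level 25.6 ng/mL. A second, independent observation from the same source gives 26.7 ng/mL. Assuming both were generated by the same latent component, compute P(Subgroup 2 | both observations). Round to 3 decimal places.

Apply Bayes' rule: the posterior for each component is proportional to its prior times its likelihood at x.
Since both observations come from the same component, the likelihood for component k is f_k(x₁)·f_k(x₂).
  L_1 = [0.0101356] × [0.00483189] = 4.89741e-05
  L_2 = [0.111045] × [0.0983671] = 0.0109231
  L_3 = [0.0730807] × [0.0935506] = 0.00683674
Unnormalised posteriors:
  π_1·L_1 = 0.62 × 4.89741e-05 = 3.03639e-05
  π_2·L_2 = 0.09 × 0.0109231 = 0.000983082
  π_3·L_3 = 0.29 × 0.00683674 = 0.00198266
Denominator: 3.03639e-05 + 0.000983082 + 0.00198266 = 0.0029961
So the posterior for Subgroup 2 is 0.000983082 / 0.0029961 ≈ 0.328.

0.328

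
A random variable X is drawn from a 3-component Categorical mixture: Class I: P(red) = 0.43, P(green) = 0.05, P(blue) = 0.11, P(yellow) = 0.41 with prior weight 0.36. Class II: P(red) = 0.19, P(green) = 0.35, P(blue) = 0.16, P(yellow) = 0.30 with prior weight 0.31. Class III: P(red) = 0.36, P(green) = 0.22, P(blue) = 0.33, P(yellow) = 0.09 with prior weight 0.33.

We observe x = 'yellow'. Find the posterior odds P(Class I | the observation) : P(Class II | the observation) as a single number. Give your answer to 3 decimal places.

1.587

Only the two components matter; the odds are (π_i f_i(x)) / (π_j f_j(x)).
Component likelihoods at x = 'yellow':
  L_I = 0.41
  L_II = 0.3
  L_III = 0.09
0.1476 / 0.093 ≈ 1.587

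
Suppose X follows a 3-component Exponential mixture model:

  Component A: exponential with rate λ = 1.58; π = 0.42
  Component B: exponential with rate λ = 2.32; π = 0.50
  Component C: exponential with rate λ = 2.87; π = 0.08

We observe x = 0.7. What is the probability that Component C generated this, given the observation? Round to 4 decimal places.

P(component k | x) = π_k·f_k(x) / marginal(x), where marginal(x) = Σ_j π_j·f_j(x).
Exponential densities:
  L_A = 0.52279
  L_B = 0.457292
  L_C = 0.384932
Multiply by the mixture weights:
  π_A·L_A = 0.42 × 0.52279 = 0.219572
  π_B·L_B = 0.50 × 0.457292 = 0.228646
  π_C·L_C = 0.08 × 0.384932 = 0.0307946
Marginal: 0.219572 + 0.228646 + 0.0307946 = 0.479013
Responsibility of Component C: 0.0307946 / 0.479013 ≈ 0.0643

0.0643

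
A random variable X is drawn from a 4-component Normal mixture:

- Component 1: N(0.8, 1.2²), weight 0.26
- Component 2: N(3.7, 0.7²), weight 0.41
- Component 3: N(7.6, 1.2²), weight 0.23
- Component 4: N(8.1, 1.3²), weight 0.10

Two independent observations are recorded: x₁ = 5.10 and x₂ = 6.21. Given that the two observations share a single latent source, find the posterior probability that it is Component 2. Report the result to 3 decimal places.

0.017

By Bayes' theorem, P(k | x) = P(Z=k) f_k(x) / Σ_j P(Z=j) f_j(x).
Since both observations come from the same component, the likelihood for component k is f_k(x₁)·f_k(x₂).
  f_1 = [0.000541375] × [1.28291e-05] = 6.94535e-09
  f_2 = [0.07713] × [0.000920184] = 7.09737e-05
  f_3 = [0.0379533] × [0.169971] = 0.00645095
  f_4 = [0.0214073] × [0.106657] = 0.00228324
Unnormalised posteriors:
  P(Z=1)·f_1 = 0.26 × 6.94535e-09 = 1.80579e-09
  P(Z=2)·f_2 = 0.41 × 7.09737e-05 = 2.90992e-05
  P(Z=3)·f_3 = 0.23 × 0.00645095 = 0.00148372
  P(Z=4)·f_4 = 0.10 × 0.00228324 = 0.000228324
Evidence: 1.80579e-09 + 2.90992e-05 + 0.00148372 + 0.000228324 = 0.00174114
Responsibility of Component 2: 2.90992e-05 / 0.00174114 ≈ 0.017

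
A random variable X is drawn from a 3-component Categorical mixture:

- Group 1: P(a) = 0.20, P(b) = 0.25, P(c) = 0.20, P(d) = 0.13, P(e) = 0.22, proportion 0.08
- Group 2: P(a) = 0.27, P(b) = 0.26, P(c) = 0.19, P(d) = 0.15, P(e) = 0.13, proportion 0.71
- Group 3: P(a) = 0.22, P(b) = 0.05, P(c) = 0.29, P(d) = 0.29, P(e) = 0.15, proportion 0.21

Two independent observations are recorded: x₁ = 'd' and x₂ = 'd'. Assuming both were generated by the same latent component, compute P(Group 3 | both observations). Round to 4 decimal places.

0.5048

By Bayes' theorem, P(k | x) = π_k f_k(x) / Σ_j π_j f_j(x).
Since both observations come from the same component, the likelihood for component k is f_k(x₁)·f_k(x₂).
  p_1 = [0.13] × [0.13] = 0.0169
  p_2 = [0.15] × [0.15] = 0.0225
  p_3 = [0.29] × [0.29] = 0.0841
Unnormalised posteriors:
  π_1·p_1 = 0.08 × 0.0169 = 0.001352
  π_2·p_2 = 0.71 × 0.0225 = 0.015975
  π_3·p_3 = 0.21 × 0.0841 = 0.017661
Evidence: 0.001352 + 0.015975 + 0.017661 = 0.034988
P(Group 3 | data) = 0.017661 / 0.034988 ≈ 0.5048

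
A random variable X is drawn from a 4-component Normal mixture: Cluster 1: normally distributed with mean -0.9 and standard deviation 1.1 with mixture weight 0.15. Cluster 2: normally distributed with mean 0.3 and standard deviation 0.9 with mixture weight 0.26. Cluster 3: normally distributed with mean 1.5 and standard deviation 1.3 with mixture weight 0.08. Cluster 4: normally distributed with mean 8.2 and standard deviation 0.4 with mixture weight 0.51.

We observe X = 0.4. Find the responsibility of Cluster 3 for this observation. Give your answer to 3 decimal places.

0.108

Posterior ∝ prior × likelihood, so P(k | x) ∝ P(Z=k) f_k(x); normalise over all components.
Component likelihoods at x = 0.4:
  L_1 = (1/(1.1·√(2π)))·exp(−(0.4−-0.9)²/(2·1.1²)) = 0.362675·exp(-0.69835) = 0.180397
  L_2 = (1/(0.9·√(2π)))·exp(−(0.4−0.3)²/(2·0.9²)) = 0.443269·exp(-0.00617) = 0.440541
  L_3 = (1/(1.3·√(2π)))·exp(−(0.4−1.5)²/(2·1.3²)) = 0.306879·exp(-0.35799) = 0.214533
  L_4 = (1/(0.4·√(2π)))·exp(−(0.4−8.2)²/(2·0.4²)) = 0.997356·exp(-190.12500) = 2.68294e-83
Multiply by the mixture weights:
  P(Z=1)·L_1 = 0.15 × 0.180397 = 0.0270595
  P(Z=2)·L_2 = 0.26 × 0.440541 = 0.114541
  P(Z=3)·L_3 = 0.08 × 0.214533 = 0.0171627
  P(Z=4)·L_4 = 0.51 × 2.68294e-83 = 1.3683e-83
Denominator: 0.0270595 + 0.114541 + 0.0171627 + 1.3683e-83 = 0.158763
P(Cluster 3 | data) = 0.0171627 / 0.158763 ≈ 0.108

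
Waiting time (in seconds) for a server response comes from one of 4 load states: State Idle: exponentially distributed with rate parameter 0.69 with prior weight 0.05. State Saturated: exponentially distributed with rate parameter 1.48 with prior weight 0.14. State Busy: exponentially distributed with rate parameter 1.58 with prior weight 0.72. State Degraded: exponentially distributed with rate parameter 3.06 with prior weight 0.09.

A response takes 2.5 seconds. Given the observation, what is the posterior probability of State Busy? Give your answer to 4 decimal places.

0.6577

Posterior ∝ prior × likelihood, so P(k | x) ∝ w_k f_k(x); normalise over all components.
Component likelihoods at x = 2.5 seconds:
  L_Idle = 0.69·e^(−0.69·2.5) = 0.69·e^(−1.7250) = 0.122939
  L_Saturated = 1.48·e^(−1.48·2.5) = 1.48·e^(−3.7000) = 0.0365908
  L_Busy = 1.58·e^(−1.58·2.5) = 1.58·e^(−3.9500) = 0.0304224
  L_Degraded = 3.06·e^(−3.06·2.5) = 3.06·e^(−7.6500) = 0.0014567
Weight by the priors:
  w_Idle·L_Idle = 0.05 × 0.122939 = 0.00614697
  w_Saturated·L_Saturated = 0.14 × 0.0365908 = 0.00512271
  w_Busy·L_Busy = 0.72 × 0.0304224 = 0.0219041
  w_Degraded·L_Degraded = 0.09 × 0.0014567 = 0.000131103
Normaliser: 0.00614697 + 0.00512271 + 0.0219041 + 0.000131103 = 0.0333049
Responsibility of State Busy: 0.0219041 / 0.0333049 ≈ 0.6577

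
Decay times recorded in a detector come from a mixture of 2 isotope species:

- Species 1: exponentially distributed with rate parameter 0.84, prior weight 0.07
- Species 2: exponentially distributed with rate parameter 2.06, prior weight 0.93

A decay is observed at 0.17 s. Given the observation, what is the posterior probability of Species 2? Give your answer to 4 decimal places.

P(component k | x) = w_k·f_k(x) / marginal(x), where marginal(x) = Σ_j w_j·f_j(x).
Evaluate each component's likelihood at the observed value:
  L_1 = 0.728219
  L_2 = 1.45137
Prior × likelihood for each component:
  w_1·L_1 = 0.07 × 0.728219 = 0.0509753
  w_2·L_2 = 0.93 × 1.45137 = 1.34977
Marginal: 0.0509753 + 1.34977 = 1.40075
So the posterior for Species 2 is 1.34977 / 1.40075 ≈ 0.9636.

0.9636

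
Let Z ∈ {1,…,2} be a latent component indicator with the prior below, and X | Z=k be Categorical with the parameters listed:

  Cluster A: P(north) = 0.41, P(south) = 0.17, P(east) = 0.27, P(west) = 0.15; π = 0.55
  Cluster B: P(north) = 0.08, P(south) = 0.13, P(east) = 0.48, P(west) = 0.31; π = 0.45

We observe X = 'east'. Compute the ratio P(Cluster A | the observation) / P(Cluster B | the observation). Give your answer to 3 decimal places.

Since P(k|x) ∝ w_k f_k(x), the posterior odds are w_i f_i(x) / (w_j f_j(x)).
Evaluate each component's likelihood at the observed value:
  L_A = 0.27
  L_B = 0.48
Odds = (0.55/0.45) × (0.27/0.48) = 1.22222 × 0.5625 ≈ 0.688

0.688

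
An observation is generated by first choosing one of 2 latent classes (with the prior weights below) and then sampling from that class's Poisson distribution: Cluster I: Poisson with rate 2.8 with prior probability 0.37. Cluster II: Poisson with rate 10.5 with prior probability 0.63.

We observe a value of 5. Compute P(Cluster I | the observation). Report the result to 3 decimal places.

The responsibility of component k is π_k f_k(x) divided by Σ_j π_j f_j(x).
Component likelihoods at x = 5:
  f_I = 0.0872136
  f_II = 0.0292869
Unnormalised posteriors:
  π_I·f_I = 0.37 × 0.0872136 = 0.032269
  π_II·f_II = 0.63 × 0.0292869 = 0.0184507
Normaliser: 0.032269 + 0.0184507 = 0.0507198
So the posterior for Cluster I is 0.032269 / 0.0507198 ≈ 0.636.

0.636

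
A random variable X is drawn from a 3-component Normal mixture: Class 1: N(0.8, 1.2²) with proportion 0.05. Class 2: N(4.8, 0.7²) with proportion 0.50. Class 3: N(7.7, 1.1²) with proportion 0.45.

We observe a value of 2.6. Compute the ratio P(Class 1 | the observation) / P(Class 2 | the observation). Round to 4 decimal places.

2.6437

The posterior odds equal the prior odds times the likelihood ratio: (P(Z=i)/P(Z=j))·(f_i(x)/f_j(x)).
Component likelihoods at x = 2.6:
  p_1 = (1/(1.2·√(2π)))·exp(−(2.6−0.8)²/(2·1.2²)) = 0.332452·exp(-1.12500) = 0.107931
  p_2 = (1/(0.7·√(2π)))·exp(−(2.6−4.8)²/(2·0.7²)) = 0.569918·exp(-4.93878) = 0.00408253
  p_3 = (1/(1.1·√(2π)))·exp(−(2.6−7.7)²/(2·1.1²)) = 0.362675·exp(-10.74793) = 7.7938e-06
0.00539657 / 0.00204126 ≈ 2.6437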